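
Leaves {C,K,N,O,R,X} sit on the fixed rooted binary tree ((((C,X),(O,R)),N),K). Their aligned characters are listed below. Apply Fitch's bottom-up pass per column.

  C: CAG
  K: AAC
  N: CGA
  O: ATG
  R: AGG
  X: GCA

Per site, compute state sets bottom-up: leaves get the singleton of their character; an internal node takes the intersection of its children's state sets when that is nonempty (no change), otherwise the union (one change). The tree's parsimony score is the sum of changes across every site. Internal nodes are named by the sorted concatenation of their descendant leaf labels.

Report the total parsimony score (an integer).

10

[col 0] CX: children C:{C}, X:{G} ∪→ {C,G}; cost 1
[col 0] OR: children O:{A}, R:{A} ∩→ {A}; cost 0
[col 0] CORX: children CX:{C,G}, OR:{A} ∪→ {A,C,G}; cost 1
[col 0] CNORX: children CORX:{A,C,G}, N:{C} ∩→ {C}; cost 0
[col 0] CKNORX: children CNORX:{C}, K:{A} ∪→ {A,C}; cost 1
[col 1] CX: children C:{A}, X:{C} ∪→ {A,C}; cost 1
[col 1] OR: children O:{T}, R:{G} ∪→ {G,T}; cost 1
[col 1] CORX: children CX:{A,C}, OR:{G,T} ∪→ {A,C,G,T}; cost 1
[col 1] CNORX: children CORX:{A,C,G,T}, N:{G} ∩→ {G}; cost 0
[col 1] CKNORX: children CNORX:{G}, K:{A} ∪→ {A,G}; cost 1
[col 2] CX: children C:{G}, X:{A} ∪→ {A,G}; cost 1
[col 2] OR: children O:{G}, R:{G} ∩→ {G}; cost 0
[col 2] CORX: children CX:{A,G}, OR:{G} ∩→ {G}; cost 0
[col 2] CNORX: children CORX:{G}, N:{A} ∪→ {A,G}; cost 1
[col 2] CKNORX: children CNORX:{A,G}, K:{C} ∪→ {A,C,G}; cost 1
per-site changes: [3, 4, 3]; total = 10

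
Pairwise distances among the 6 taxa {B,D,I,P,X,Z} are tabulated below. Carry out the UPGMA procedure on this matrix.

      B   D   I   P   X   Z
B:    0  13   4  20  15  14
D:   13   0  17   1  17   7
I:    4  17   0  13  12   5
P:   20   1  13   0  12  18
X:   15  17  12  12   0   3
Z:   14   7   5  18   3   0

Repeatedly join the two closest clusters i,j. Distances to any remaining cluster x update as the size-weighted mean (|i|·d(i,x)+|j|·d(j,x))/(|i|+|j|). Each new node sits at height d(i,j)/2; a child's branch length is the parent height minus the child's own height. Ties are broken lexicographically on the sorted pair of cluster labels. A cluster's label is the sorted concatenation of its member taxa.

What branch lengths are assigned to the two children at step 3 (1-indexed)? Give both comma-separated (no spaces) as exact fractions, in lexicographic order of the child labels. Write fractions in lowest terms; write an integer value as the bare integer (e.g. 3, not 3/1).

iteration 1: select D,P (d=1); attach at lengths (1/2, 1/2); label the merged cluster DP
  updated: d(B,DP)=33/2, d(DP,I)=15, d(DP,X)=29/2, d(DP,Z)=25/2
iteration 2: select X,Z (d=3); attach at lengths (3/2, 3/2); label the merged cluster XZ
  updated: d(B,XZ)=29/2, d(DP,XZ)=27/2, d(I,XZ)=17/2
iteration 3: select B,I (d=4); attach at lengths (2, 2); label the merged cluster BI
  updated: d(BI,DP)=63/4, d(BI,XZ)=23/2
iteration 4: select BI,XZ (d=23/2); attach at lengths (15/4, 17/4); label the merged cluster BIXZ
  updated: d(BIXZ,DP)=117/8
iteration 5: select BIXZ,DP (d=117/8); attach at lengths (25/16, 109/16); label the merged cluster BDIPXZ
final tree: (((B:2,I:2):15/4,(X:3/2,Z:3/2):17/4):25/16,(D:1/2,P:1/2):109/16)
total length: 195/8

2,2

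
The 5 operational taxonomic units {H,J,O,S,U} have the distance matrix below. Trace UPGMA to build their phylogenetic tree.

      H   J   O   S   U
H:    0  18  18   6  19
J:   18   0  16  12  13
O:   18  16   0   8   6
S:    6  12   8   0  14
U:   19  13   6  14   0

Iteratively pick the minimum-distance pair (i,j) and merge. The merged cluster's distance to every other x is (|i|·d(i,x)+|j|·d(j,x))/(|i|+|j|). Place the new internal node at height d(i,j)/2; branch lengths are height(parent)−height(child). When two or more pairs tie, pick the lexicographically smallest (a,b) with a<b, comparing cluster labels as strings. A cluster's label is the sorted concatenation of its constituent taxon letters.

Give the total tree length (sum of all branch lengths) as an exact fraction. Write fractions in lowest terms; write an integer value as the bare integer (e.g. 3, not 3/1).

337/12

1. join H+S (d=6) ⇒ HS; edges |H|=3, |S|=3
  updated: d(HS,J)=15, d(HS,O)=13, d(HS,U)=33/2
2. join O+U (d=6) ⇒ OU; edges |O|=3, |U|=3
  updated: d(HS,OU)=59/4, d(J,OU)=29/2
3. join J+OU (d=29/2) ⇒ JOU; edges |J|=29/4, |OU|=17/4
  updated: d(HS,JOU)=89/6
4. join HS+JOU (d=89/6) ⇒ HJOSU; edges |HS|=53/12, |JOU|=1/6
final tree: ((H:3,S:3):53/12,(J:29/4,(O:3,U:3):17/4):1/6)
total length: 337/12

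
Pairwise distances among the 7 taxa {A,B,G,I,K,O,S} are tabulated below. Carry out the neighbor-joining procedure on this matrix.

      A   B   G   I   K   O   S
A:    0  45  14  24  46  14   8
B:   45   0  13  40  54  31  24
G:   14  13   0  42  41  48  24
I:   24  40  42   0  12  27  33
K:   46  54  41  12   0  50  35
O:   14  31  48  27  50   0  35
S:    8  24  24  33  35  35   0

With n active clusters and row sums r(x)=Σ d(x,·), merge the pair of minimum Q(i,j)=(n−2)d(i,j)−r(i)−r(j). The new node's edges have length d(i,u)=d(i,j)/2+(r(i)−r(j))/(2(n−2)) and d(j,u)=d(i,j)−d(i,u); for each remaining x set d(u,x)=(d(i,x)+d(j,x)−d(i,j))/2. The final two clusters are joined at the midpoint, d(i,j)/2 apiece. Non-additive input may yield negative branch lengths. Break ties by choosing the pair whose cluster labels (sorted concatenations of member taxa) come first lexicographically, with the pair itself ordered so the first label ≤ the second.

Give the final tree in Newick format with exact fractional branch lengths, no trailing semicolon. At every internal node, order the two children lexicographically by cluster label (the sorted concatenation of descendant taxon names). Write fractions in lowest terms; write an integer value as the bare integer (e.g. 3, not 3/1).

1. join I+K (d=12, Q=-356) ⇒ IK; edges |I|=0, |K|=12
  updated: d(A,IK)=29, d(B,IK)=41, d(G,IK)=71/2, d(IK,O)=65/2, d(IK,S)=28
2. join B+G (d=13, Q=-473/2) ⇒ BG; edges |B|=143/16, |G|=65/16
  updated: d(A,BG)=23, d(BG,IK)=127/4, d(BG,O)=33, d(BG,S)=35/2
3. join A+O (d=14, Q=-293/2) ⇒ AO; edges |A|=1/4, |O|=55/4
  updated: d(AO,BG)=21, d(AO,IK)=95/4, d(AO,S)=29/2
4. join AO+IK (d=95/4, Q=-381/4) ⇒ AIKO; edges |AO|=93/16, |IK|=287/16
  updated: d(AIKO,BG)=29/2, d(AIKO,S)=75/8
5. join AIKO+BG (d=29/2, Q=-331/8) ⇒ ABGIKO; edges |AIKO|=51/16, |BG|=181/16
  updated: d(ABGIKO,S)=99/16
6. join ABGIKO+S (d=99/16) ⇒ ABGIKOS; edges |ABGIKO|=99/32, |S|=99/32
final tree: ((((A:1/4,O:55/4):93/16,(I:0,K:12):287/16):51/16,(B:143/16,G:65/16):181/16):99/32,S:99/32)
total length: 1335/16

((((A:1/4,O:55/4):93/16,(I:0,K:12):287/16):51/16,(B:143/16,G:65/16):181/16):99/32,S:99/32)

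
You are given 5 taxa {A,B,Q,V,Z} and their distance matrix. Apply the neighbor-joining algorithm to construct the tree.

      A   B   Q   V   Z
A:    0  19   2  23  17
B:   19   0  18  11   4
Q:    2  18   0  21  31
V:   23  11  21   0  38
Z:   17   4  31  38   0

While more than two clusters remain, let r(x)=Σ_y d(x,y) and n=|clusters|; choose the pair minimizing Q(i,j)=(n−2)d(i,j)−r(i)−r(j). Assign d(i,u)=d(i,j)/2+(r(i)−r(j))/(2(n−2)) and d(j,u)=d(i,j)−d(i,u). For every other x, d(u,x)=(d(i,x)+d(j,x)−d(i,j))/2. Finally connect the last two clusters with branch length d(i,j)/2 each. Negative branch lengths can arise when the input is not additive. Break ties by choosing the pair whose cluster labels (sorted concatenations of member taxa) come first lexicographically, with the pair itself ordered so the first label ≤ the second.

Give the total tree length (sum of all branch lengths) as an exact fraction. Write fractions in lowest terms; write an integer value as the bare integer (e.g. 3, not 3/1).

295/8

1. join B+Z (d=4, Q=-130) ⇒ BZ; edges |B|=-13/3, |Z|=25/3
  updated: d(A,BZ)=16, d(BZ,Q)=45/2, d(BZ,V)=45/2
2. join A+Q (d=2, Q=-165/2) ⇒ AQ; edges |A|=-1/8, |Q|=17/8
  updated: d(AQ,BZ)=73/4, d(AQ,V)=21
3. join AQ+BZ (d=73/4, Q=-247/4) ⇒ ABQZ; edges |AQ|=67/8, |BZ|=79/8
  updated: d(ABQZ,V)=101/8
4. join ABQZ+V (d=101/8) ⇒ ABQVZ; edges |ABQZ|=101/16, |V|=101/16
final tree: (((A:-1/8,Q:17/8):67/8,(B:-13/3,Z:25/3):79/8):101/16,V:101/16)
total length: 295/8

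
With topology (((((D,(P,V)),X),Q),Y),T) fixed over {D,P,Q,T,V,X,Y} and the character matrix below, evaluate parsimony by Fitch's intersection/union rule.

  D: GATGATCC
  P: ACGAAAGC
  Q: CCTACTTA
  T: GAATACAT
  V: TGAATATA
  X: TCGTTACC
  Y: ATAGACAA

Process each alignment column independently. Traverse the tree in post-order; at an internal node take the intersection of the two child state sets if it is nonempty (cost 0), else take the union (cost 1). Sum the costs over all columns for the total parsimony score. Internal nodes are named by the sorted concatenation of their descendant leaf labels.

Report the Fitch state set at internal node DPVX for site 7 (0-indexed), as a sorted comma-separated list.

C

PV@0: {A} ∪ {T} = {A,T} (union, +1)
DPV@0: {G} ∪ {A,T} = {A,G,T} (union, +1)
DPVX@0: {A,G,T} ∩ {T} = {T} (intersection, +0)
DPQVX@0: {T} ∪ {C} = {C,T} (union, +1)
DPQVXY@0: {C,T} ∪ {A} = {A,C,T} (union, +1)
DPQTVXY@0: {A,C,T} ∪ {G} = {A,C,G,T} (union, +1)
PV@1: {C} ∪ {G} = {C,G} (union, +1)
DPV@1: {A} ∪ {C,G} = {A,C,G} (union, +1)
DPVX@1: {A,C,G} ∩ {C} = {C} (intersection, +0)
DPQVX@1: {C} ∩ {C} = {C} (intersection, +0)
DPQVXY@1: {C} ∪ {T} = {C,T} (union, +1)
DPQTVXY@1: {C,T} ∪ {A} = {A,C,T} (union, +1)
PV@2: {G} ∪ {A} = {A,G} (union, +1)
DPV@2: {T} ∪ {A,G} = {A,G,T} (union, +1)
DPVX@2: {A,G,T} ∩ {G} = {G} (intersection, +0)
DPQVX@2: {G} ∪ {T} = {G,T} (union, +1)
DPQVXY@2: {G,T} ∪ {A} = {A,G,T} (union, +1)
DPQTVXY@2: {A,G,T} ∩ {A} = {A} (intersection, +0)
PV@3: {A} ∩ {A} = {A} (intersection, +0)
DPV@3: {G} ∪ {A} = {A,G} (union, +1)
DPVX@3: {A,G} ∪ {T} = {A,G,T} (union, +1)
DPQVX@3: {A,G,T} ∩ {A} = {A} (intersection, +0)
DPQVXY@3: {A} ∪ {G} = {A,G} (union, +1)
DPQTVXY@3: {A,G} ∪ {T} = {A,G,T} (union, +1)
PV@4: {A} ∪ {T} = {A,T} (union, +1)
DPV@4: {A} ∩ {A,T} = {A} (intersection, +0)
DPVX@4: {A} ∪ {T} = {A,T} (union, +1)
DPQVX@4: {A,T} ∪ {C} = {A,C,T} (union, +1)
DPQVXY@4: {A,C,T} ∩ {A} = {A} (intersection, +0)
DPQTVXY@4: {A} ∩ {A} = {A} (intersection, +0)
PV@5: {A} ∩ {A} = {A} (intersection, +0)
DPV@5: {T} ∪ {A} = {A,T} (union, +1)
DPVX@5: {A,T} ∩ {A} = {A} (intersection, +0)
DPQVX@5: {A} ∪ {T} = {A,T} (union, +1)
DPQVXY@5: {A,T} ∪ {C} = {A,C,T} (union, +1)
DPQTVXY@5: {A,C,T} ∩ {C} = {C} (intersection, +0)
PV@6: {G} ∪ {T} = {G,T} (union, +1)
DPV@6: {C} ∪ {G,T} = {C,G,T} (union, +1)
DPVX@6: {C,G,T} ∩ {C} = {C} (intersection, +0)
DPQVX@6: {C} ∪ {T} = {C,T} (union, +1)
DPQVXY@6: {C,T} ∪ {A} = {A,C,T} (union, +1)
DPQTVXY@6: {A,C,T} ∩ {A} = {A} (intersection, +0)
PV@7: {C} ∪ {A} = {A,C} (union, +1)
DPV@7: {C} ∩ {A,C} = {C} (intersection, +0)
DPVX@7: {C} ∩ {C} = {C} (intersection, +0)
DPQVX@7: {C} ∪ {A} = {A,C} (union, +1)
DPQVXY@7: {A,C} ∩ {A} = {A} (intersection, +0)
DPQTVXY@7: {A} ∪ {T} = {A,T} (union, +1)
per-site changes: [5, 4, 4, 4, 3, 3, 4, 3]; total = 30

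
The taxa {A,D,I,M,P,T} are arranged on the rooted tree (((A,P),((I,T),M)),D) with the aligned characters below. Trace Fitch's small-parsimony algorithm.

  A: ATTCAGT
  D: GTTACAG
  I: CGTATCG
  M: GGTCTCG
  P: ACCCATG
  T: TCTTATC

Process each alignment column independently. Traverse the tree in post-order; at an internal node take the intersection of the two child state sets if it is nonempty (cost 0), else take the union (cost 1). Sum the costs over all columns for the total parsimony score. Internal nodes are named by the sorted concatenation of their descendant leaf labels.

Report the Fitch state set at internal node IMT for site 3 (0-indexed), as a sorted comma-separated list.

A,C,T

site 0, node AP: A={A} ∩ P={A} → {A} (+0)
site 0, node IT: I={C} ∪ T={T} → {C,T} (+1)
site 0, node IMT: IT={C,T} ∪ M={G} → {C,G,T} (+1)
site 0, node AIMPT: AP={A} ∪ IMT={C,G,T} → {A,C,G,T} (+1)
site 0, node ADIMPT: AIMPT={A,C,G,T} ∩ D={G} → {G} (+0)
site 1, node AP: A={T} ∪ P={C} → {C,T} (+1)
site 1, node IT: I={G} ∪ T={C} → {C,G} (+1)
site 1, node IMT: IT={C,G} ∩ M={G} → {G} (+0)
site 1, node AIMPT: AP={C,T} ∪ IMT={G} → {C,G,T} (+1)
site 1, node ADIMPT: AIMPT={C,G,T} ∩ D={T} → {T} (+0)
site 2, node AP: A={T} ∪ P={C} → {C,T} (+1)
site 2, node IT: I={T} ∩ T={T} → {T} (+0)
site 2, node IMT: IT={T} ∩ M={T} → {T} (+0)
site 2, node AIMPT: AP={C,T} ∩ IMT={T} → {T} (+0)
site 2, node ADIMPT: AIMPT={T} ∩ D={T} → {T} (+0)
site 3, node AP: A={C} ∩ P={C} → {C} (+0)
site 3, node IT: I={A} ∪ T={T} → {A,T} (+1)
site 3, node IMT: IT={A,T} ∪ M={C} → {A,C,T} (+1)
site 3, node AIMPT: AP={C} ∩ IMT={A,C,T} → {C} (+0)
site 3, node ADIMPT: AIMPT={C} ∪ D={A} → {A,C} (+1)
site 4, node AP: A={A} ∩ P={A} → {A} (+0)
site 4, node IT: I={T} ∪ T={A} → {A,T} (+1)
site 4, node IMT: IT={A,T} ∩ M={T} → {T} (+0)
site 4, node AIMPT: AP={A} ∪ IMT={T} → {A,T} (+1)
site 4, node ADIMPT: AIMPT={A,T} ∪ D={C} → {A,C,T} (+1)
site 5, node AP: A={G} ∪ P={T} → {G,T} (+1)
site 5, node IT: I={C} ∪ T={T} → {C,T} (+1)
site 5, node IMT: IT={C,T} ∩ M={C} → {C} (+0)
site 5, node AIMPT: AP={G,T} ∪ IMT={C} → {C,G,T} (+1)
site 5, node ADIMPT: AIMPT={C,G,T} ∪ D={A} → {A,C,G,T} (+1)
site 6, node AP: A={T} ∪ P={G} → {G,T} (+1)
site 6, node IT: I={G} ∪ T={C} → {C,G} (+1)
site 6, node IMT: IT={C,G} ∩ M={G} → {G} (+0)
site 6, node AIMPT: AP={G,T} ∩ IMT={G} → {G} (+0)
site 6, node ADIMPT: AIMPT={G} ∩ D={G} → {G} (+0)
per-site changes: [3, 3, 1, 3, 3, 4, 2]; total = 19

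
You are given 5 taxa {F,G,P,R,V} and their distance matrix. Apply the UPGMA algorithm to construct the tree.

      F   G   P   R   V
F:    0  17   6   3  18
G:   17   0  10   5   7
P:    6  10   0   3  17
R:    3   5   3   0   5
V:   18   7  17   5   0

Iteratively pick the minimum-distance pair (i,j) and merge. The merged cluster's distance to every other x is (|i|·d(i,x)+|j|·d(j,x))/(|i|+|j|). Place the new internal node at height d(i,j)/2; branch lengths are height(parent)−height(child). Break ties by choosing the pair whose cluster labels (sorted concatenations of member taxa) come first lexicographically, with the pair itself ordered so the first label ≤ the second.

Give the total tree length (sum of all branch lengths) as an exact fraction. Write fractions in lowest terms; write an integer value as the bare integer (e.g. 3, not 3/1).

iteration 1: select F,R (d=3); attach at lengths (3/2, 3/2); label the merged cluster FR
  updated: d(FR,G)=11, d(FR,P)=9/2, d(FR,V)=23/2
iteration 2: select FR,P (d=9/2); attach at lengths (3/4, 9/4); label the merged cluster FPR
  updated: d(FPR,G)=32/3, d(FPR,V)=40/3
iteration 3: select G,V (d=7); attach at lengths (7/2, 7/2); label the merged cluster GV
  updated: d(FPR,GV)=12
iteration 4: select FPR,GV (d=12); attach at lengths (15/4, 5/2); label the merged cluster FGPRV
final tree: (((F:3/2,R:3/2):3/4,P:9/4):15/4,(G:7/2,V:7/2):5/2)
total length: 77/4

77/4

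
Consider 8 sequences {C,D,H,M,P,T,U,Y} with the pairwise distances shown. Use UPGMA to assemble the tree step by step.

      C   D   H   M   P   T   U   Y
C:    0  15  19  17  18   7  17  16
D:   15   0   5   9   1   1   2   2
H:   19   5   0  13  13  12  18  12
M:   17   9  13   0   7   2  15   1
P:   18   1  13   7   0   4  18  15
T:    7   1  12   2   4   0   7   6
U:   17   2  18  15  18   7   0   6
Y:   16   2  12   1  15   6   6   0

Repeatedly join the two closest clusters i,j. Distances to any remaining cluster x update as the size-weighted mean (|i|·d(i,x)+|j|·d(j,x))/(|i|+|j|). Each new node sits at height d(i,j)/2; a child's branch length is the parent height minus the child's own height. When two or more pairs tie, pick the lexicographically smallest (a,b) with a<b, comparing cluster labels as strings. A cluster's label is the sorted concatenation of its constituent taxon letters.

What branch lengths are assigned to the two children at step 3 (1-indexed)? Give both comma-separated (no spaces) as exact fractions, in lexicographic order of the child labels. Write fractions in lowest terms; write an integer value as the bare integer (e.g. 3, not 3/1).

iteration 1: select D,P (d=1); attach at lengths (1/2, 1/2); label the merged cluster DP
  updated: d(C,DP)=33/2, d(DP,H)=9, d(DP,M)=8, d(DP,T)=5/2, d(DP,U)=10, d(DP,Y)=17/2
iteration 2: select M,Y (d=1); attach at lengths (1/2, 1/2); label the merged cluster MY
  updated: d(C,MY)=33/2, d(DP,MY)=33/4, d(H,MY)=25/2, d(MY,T)=4, d(MY,U)=21/2
iteration 3: select DP,T (d=5/2); attach at lengths (3/4, 5/4); label the merged cluster DPT
  updated: d(C,DPT)=40/3, d(DPT,H)=10, d(DPT,MY)=41/6, d(DPT,U)=9
iteration 4: select DPT,MY (d=41/6); attach at lengths (13/6, 35/12); label the merged cluster DMPTY
  updated: d(C,DMPTY)=73/5, d(DMPTY,H)=11, d(DMPTY,U)=48/5
iteration 5: select DMPTY,U (d=48/5); attach at lengths (83/60, 24/5); label the merged cluster DMPTUY
  updated: d(C,DMPTUY)=15, d(DMPTUY,H)=73/6
iteration 6: select DMPTUY,H (d=73/6); attach at lengths (77/60, 73/12); label the merged cluster DHMPTUY
  updated: d(C,DHMPTUY)=109/7
iteration 7: select C,DHMPTUY (d=109/7); attach at lengths (109/14, 143/84); label the merged cluster CDHMPTUY
final tree: (C:109/14,(((((D:1/2,P:1/2):3/4,T:5/4):13/6,(M:1/2,Y:1/2):35/12):83/60,U:24/5):77/60,H:73/12):143/84)
total length: 4497/140

3/4,5/4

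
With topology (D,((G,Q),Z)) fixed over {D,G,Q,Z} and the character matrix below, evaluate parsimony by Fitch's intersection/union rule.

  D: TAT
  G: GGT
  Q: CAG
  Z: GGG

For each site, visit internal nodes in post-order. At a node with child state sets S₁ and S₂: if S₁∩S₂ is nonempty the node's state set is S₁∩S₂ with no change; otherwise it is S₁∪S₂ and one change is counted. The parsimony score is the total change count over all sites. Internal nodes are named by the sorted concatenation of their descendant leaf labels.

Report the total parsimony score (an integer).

GQ@0: {G} ∪ {C} = {C,G} (union, +1)
GQZ@0: {C,G} ∩ {G} = {G} (intersection, +0)
DGQZ@0: {T} ∪ {G} = {G,T} (union, +1)
GQ@1: {G} ∪ {A} = {A,G} (union, +1)
GQZ@1: {A,G} ∩ {G} = {G} (intersection, +0)
DGQZ@1: {A} ∪ {G} = {A,G} (union, +1)
GQ@2: {T} ∪ {G} = {G,T} (union, +1)
GQZ@2: {G,T} ∩ {G} = {G} (intersection, +0)
DGQZ@2: {T} ∪ {G} = {G,T} (union, +1)
per-site changes: [2, 2, 2]; total = 6

6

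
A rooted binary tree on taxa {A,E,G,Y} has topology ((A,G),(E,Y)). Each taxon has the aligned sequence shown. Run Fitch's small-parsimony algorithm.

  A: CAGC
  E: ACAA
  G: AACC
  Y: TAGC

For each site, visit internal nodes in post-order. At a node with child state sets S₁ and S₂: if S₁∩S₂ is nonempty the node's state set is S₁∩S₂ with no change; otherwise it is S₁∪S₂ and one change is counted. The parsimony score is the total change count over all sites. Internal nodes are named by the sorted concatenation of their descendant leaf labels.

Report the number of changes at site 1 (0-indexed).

1

site 0, node AG: A={C} ∪ G={A} → {A,C} (+1)
site 0, node EY: E={A} ∪ Y={T} → {A,T} (+1)
site 0, node AEGY: AG={A,C} ∩ EY={A,T} → {A} (+0)
site 1, node AG: A={A} ∩ G={A} → {A} (+0)
site 1, node EY: E={C} ∪ Y={A} → {A,C} (+1)
site 1, node AEGY: AG={A} ∩ EY={A,C} → {A} (+0)
site 2, node AG: A={G} ∪ G={C} → {C,G} (+1)
site 2, node EY: E={A} ∪ Y={G} → {A,G} (+1)
site 2, node AEGY: AG={C,G} ∩ EY={A,G} → {G} (+0)
site 3, node AG: A={C} ∩ G={C} → {C} (+0)
site 3, node EY: E={A} ∪ Y={C} → {A,C} (+1)
site 3, node AEGY: AG={C} ∩ EY={A,C} → {C} (+0)
per-site changes: [2, 1, 2, 1]; total = 6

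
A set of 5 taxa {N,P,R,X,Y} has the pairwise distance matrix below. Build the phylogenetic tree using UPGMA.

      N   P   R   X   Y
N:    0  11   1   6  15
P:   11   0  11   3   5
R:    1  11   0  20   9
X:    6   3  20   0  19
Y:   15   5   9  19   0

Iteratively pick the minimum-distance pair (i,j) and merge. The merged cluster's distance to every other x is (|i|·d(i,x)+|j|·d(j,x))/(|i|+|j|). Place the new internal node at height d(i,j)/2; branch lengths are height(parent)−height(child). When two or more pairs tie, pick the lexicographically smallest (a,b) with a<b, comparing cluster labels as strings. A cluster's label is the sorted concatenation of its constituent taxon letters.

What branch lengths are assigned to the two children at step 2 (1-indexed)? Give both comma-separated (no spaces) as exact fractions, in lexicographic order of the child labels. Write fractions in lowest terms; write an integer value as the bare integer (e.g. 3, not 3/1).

3/2,3/2

iteration 1: select N,R (d=1); attach at lengths (1/2, 1/2); label the merged cluster NR
  updated: d(NR,P)=11, d(NR,X)=13, d(NR,Y)=12
iteration 2: select P,X (d=3); attach at lengths (3/2, 3/2); label the merged cluster PX
  updated: d(NR,PX)=12, d(PX,Y)=12
iteration 3: select NR,PX (d=12); attach at lengths (11/2, 9/2); label the merged cluster NPRX
  updated: d(NPRX,Y)=12
iteration 4: select NPRX,Y (d=12); attach at lengths (0, 6); label the merged cluster NPRXY
final tree: (((N:1/2,R:1/2):11/2,(P:3/2,X:3/2):9/2):0,Y:6)
total length: 20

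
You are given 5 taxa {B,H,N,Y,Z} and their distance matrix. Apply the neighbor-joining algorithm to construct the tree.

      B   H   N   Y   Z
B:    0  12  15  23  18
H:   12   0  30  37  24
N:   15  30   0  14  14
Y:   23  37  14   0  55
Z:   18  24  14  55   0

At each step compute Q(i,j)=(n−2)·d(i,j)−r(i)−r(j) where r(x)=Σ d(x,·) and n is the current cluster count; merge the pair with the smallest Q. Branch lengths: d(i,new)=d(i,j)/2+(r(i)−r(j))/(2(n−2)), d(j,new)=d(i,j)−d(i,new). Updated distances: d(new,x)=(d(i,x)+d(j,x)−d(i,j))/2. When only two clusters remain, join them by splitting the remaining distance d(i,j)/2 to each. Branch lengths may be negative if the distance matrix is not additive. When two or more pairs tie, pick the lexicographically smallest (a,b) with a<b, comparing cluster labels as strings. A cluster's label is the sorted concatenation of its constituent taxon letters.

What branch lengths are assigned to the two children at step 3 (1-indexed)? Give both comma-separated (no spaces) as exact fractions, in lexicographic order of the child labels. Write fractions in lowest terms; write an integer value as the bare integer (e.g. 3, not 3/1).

iteration 1: select N,Y (d=14, Q=-160); attach at lengths (-7/3, 49/3); label the merged cluster NY
  updated: d(B,NY)=12, d(H,NY)=53/2, d(NY,Z)=55/2
iteration 2: select B,NY (d=12, Q=-84); attach at lengths (0, 12); label the merged cluster BNY
  updated: d(BNY,H)=53/4, d(BNY,Z)=67/4
iteration 3: select BNY,H (d=53/4, Q=-54); attach at lengths (3, 41/4); label the merged cluster BHNY
  updated: d(BHNY,Z)=55/4
iteration 4: select BHNY,Z (d=55/4); attach at lengths (55/8, 55/8); label the merged cluster BHNYZ
final tree: (((B:0,(N:-7/3,Y:49/3):12):3,H:41/4):55/8,Z:55/8)
total length: 53

3,41/4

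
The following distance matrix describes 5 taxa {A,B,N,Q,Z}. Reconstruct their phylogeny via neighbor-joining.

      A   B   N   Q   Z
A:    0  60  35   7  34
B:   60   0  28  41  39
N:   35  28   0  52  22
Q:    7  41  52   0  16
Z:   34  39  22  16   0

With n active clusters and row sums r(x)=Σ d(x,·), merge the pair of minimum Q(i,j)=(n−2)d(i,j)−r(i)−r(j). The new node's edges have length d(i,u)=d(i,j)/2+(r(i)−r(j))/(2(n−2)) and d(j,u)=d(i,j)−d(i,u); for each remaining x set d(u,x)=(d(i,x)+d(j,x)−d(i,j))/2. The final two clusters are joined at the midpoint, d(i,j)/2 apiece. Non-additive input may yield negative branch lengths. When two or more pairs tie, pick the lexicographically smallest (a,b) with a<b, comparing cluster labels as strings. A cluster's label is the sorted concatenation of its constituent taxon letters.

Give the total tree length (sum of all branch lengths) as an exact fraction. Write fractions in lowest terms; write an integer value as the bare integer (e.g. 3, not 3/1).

iteration 1: select A,Q (d=7, Q=-231); attach at lengths (41/6, 1/6); label the merged cluster AQ
  updated: d(AQ,B)=47, d(AQ,N)=40, d(AQ,Z)=43/2
iteration 2: select AQ,Z (d=43/2, Q=-148); attach at lengths (69/4, 17/4); label the merged cluster AQZ
  updated: d(AQZ,B)=129/4, d(AQZ,N)=81/4
iteration 3: select AQZ,B (d=129/4, Q=-161/2); attach at lengths (49/4, 20); label the merged cluster ABQZ
  updated: d(ABQZ,N)=8
iteration 4: select ABQZ,N (d=8); attach at lengths (4, 4); label the merged cluster ABNQZ
final tree: ((((A:41/6,Q:1/6):69/4,Z:17/4):49/4,B:20):4,N:4)
total length: 275/4

275/4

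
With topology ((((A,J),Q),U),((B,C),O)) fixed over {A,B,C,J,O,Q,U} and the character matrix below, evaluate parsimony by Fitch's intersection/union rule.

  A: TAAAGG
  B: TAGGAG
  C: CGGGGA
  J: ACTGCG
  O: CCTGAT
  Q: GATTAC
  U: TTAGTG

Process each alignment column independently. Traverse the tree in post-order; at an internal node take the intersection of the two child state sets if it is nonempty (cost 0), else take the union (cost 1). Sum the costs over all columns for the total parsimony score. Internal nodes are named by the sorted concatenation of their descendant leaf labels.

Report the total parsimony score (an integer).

AJ@0: {T} ∪ {A} = {A,T} (union, +1)
AJQ@0: {A,T} ∪ {G} = {A,G,T} (union, +1)
AJQU@0: {A,G,T} ∩ {T} = {T} (intersection, +0)
BC@0: {T} ∪ {C} = {C,T} (union, +1)
BCO@0: {C,T} ∩ {C} = {C} (intersection, +0)
ABCJOQU@0: {T} ∪ {C} = {C,T} (union, +1)
AJ@1: {A} ∪ {C} = {A,C} (union, +1)
AJQ@1: {A,C} ∩ {A} = {A} (intersection, +0)
AJQU@1: {A} ∪ {T} = {A,T} (union, +1)
BC@1: {A} ∪ {G} = {A,G} (union, +1)
BCO@1: {A,G} ∪ {C} = {A,C,G} (union, +1)
ABCJOQU@1: {A,T} ∩ {A,C,G} = {A} (intersection, +0)
AJ@2: {A} ∪ {T} = {A,T} (union, +1)
AJQ@2: {A,T} ∩ {T} = {T} (intersection, +0)
AJQU@2: {T} ∪ {A} = {A,T} (union, +1)
BC@2: {G} ∩ {G} = {G} (intersection, +0)
BCO@2: {G} ∪ {T} = {G,T} (union, +1)
ABCJOQU@2: {A,T} ∩ {G,T} = {T} (intersection, +0)
AJ@3: {A} ∪ {G} = {A,G} (union, +1)
AJQ@3: {A,G} ∪ {T} = {A,G,T} (union, +1)
AJQU@3: {A,G,T} ∩ {G} = {G} (intersection, +0)
BC@3: {G} ∩ {G} = {G} (intersection, +0)
BCO@3: {G} ∩ {G} = {G} (intersection, +0)
ABCJOQU@3: {G} ∩ {G} = {G} (intersection, +0)
AJ@4: {G} ∪ {C} = {C,G} (union, +1)
AJQ@4: {C,G} ∪ {A} = {A,C,G} (union, +1)
AJQU@4: {A,C,G} ∪ {T} = {A,C,G,T} (union, +1)
BC@4: {A} ∪ {G} = {A,G} (union, +1)
BCO@4: {A,G} ∩ {A} = {A} (intersection, +0)
ABCJOQU@4: {A,C,G,T} ∩ {A} = {A} (intersection, +0)
AJ@5: {G} ∩ {G} = {G} (intersection, +0)
AJQ@5: {G} ∪ {C} = {C,G} (union, +1)
AJQU@5: {C,G} ∩ {G} = {G} (intersection, +0)
BC@5: {G} ∪ {A} = {A,G} (union, +1)
BCO@5: {A,G} ∪ {T} = {A,G,T} (union, +1)
ABCJOQU@5: {G} ∩ {A,G,T} = {G} (intersection, +0)
per-site changes: [4, 4, 3, 2, 4, 3]; total = 20

20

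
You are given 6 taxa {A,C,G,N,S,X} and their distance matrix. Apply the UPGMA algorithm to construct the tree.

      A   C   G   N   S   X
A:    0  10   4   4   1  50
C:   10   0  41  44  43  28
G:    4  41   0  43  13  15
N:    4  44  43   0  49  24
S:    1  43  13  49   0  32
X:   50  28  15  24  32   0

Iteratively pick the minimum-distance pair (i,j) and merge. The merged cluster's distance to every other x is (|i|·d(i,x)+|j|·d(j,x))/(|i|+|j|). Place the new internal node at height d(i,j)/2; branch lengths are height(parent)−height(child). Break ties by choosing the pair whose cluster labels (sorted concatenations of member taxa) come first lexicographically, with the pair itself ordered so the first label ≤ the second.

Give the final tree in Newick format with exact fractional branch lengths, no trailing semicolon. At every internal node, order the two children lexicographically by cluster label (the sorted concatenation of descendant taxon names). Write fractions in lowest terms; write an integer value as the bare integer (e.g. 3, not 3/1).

((((A:1/2,S:1/2):15/4,G:17/4):137/12,C:47/3):43/48,(N:12,X:12):73/16)

1. join A+S (d=1) ⇒ AS; edges |A|=1/2, |S|=1/2
  updated: d(AS,C)=53/2, d(AS,G)=17/2, d(AS,N)=53/2, d(AS,X)=41
2. join AS+G (d=17/2) ⇒ AGS; edges |AS|=15/4, |G|=17/4
  updated: d(AGS,C)=94/3, d(AGS,N)=32, d(AGS,X)=97/3
3. join N+X (d=24) ⇒ NX; edges |N|=12, |X|=12
  updated: d(AGS,NX)=193/6, d(C,NX)=36
4. join AGS+C (d=94/3) ⇒ ACGS; edges |AGS|=137/12, |C|=47/3
  updated: d(ACGS,NX)=265/8
5. join ACGS+NX (d=265/8) ⇒ ACGNSX; edges |ACGS|=43/48, |NX|=73/16
final tree: ((((A:1/2,S:1/2):15/4,G:17/4):137/12,C:47/3):43/48,(N:12,X:12):73/16)
total length: 1573/24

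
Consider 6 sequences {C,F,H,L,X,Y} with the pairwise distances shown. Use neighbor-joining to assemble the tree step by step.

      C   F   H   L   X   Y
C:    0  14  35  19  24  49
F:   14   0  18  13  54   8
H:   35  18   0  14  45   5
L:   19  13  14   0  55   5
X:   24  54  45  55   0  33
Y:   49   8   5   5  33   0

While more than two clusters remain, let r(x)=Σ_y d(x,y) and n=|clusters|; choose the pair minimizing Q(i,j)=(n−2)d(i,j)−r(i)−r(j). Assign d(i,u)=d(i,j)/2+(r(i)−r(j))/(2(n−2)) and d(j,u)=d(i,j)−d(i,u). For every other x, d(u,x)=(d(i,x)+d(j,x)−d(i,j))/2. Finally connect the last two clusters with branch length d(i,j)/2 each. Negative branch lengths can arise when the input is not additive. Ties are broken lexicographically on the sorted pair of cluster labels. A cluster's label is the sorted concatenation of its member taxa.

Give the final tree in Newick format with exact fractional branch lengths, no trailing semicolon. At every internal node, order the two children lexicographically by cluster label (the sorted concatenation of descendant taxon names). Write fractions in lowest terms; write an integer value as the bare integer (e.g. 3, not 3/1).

(((((C:13/4,X:83/4):109/6,F:23/6):33/8,L:31/8):25/8,H:47/8):-7/16,Y:-7/16)

iteration 1: select C,X (d=24, Q=-256); attach at lengths (13/4, 83/4); label the merged cluster CX
  updated: d(CX,F)=22, d(CX,H)=28, d(CX,L)=25, d(CX,Y)=29
iteration 2: select CX,F (d=22, Q=-99); attach at lengths (109/6, 23/6); label the merged cluster CFX
  updated: d(CFX,H)=12, d(CFX,L)=8, d(CFX,Y)=15/2
iteration 3: select CFX,L (d=8, Q=-77/2); attach at lengths (33/8, 31/8); label the merged cluster CFLX
  updated: d(CFLX,H)=9, d(CFLX,Y)=9/4
iteration 4: select CFLX,H (d=9, Q=-65/4); attach at lengths (25/8, 47/8); label the merged cluster CFHLX
  updated: d(CFHLX,Y)=-7/8
iteration 5: select CFHLX,Y (d=-7/8); attach at lengths (-7/16, -7/16); label the merged cluster CFHLXY
final tree: (((((C:13/4,X:83/4):109/6,F:23/6):33/8,L:31/8):25/8,H:47/8):-7/16,Y:-7/16)
total length: 497/8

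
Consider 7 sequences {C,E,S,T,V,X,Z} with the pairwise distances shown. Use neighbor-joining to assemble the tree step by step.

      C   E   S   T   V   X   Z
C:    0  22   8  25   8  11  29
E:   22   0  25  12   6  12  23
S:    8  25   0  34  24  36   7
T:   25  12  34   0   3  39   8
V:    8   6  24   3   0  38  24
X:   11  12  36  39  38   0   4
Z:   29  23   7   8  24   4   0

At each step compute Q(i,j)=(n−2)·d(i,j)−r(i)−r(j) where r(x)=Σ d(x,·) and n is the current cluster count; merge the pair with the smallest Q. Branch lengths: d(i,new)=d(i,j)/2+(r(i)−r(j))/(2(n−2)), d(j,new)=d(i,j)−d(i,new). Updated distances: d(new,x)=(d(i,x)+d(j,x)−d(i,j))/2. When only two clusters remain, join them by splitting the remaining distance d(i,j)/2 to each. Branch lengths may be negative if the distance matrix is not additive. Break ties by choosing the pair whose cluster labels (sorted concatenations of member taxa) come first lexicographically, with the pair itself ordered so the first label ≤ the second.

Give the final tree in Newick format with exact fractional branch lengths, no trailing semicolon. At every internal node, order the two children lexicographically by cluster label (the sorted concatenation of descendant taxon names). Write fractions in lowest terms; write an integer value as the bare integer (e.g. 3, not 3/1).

(((((C:5/16,S:123/16):47/8,(X:13/2,Z:-5/2):71/8):63/8,E:9/4):21/4,T:15/4):-3/8,V:-3/8)

step 1: merge (X,Z) at d=4, Q=-215; branch lengths X→13/2, Z→-5/2; new cluster XZ
  updated: d(C,XZ)=18, d(E,XZ)=31/2, d(S,XZ)=39/2, d(T,XZ)=43/2, d(V,XZ)=29
step 2: merge (C,S) at d=8, Q=-319/2; branch lengths C→5/16, S→123/16; new cluster CS
  updated: d(CS,E)=39/2, d(CS,T)=51/2, d(CS,V)=12, d(CS,XZ)=59/4
step 3: merge (CS,XZ) at d=59/4, Q=-433/4; branch lengths CS→47/8, XZ→71/8; new cluster CSXZ
  updated: d(CSXZ,E)=81/8, d(CSXZ,T)=129/8, d(CSXZ,V)=105/8
step 4: merge (CSXZ,E) at d=81/8, Q=-189/4; branch lengths CSXZ→63/8, E→9/4; new cluster CESXZ
  updated: d(CESXZ,T)=9, d(CESXZ,V)=9/2
step 5: merge (CESXZ,T) at d=9, Q=-33/2; branch lengths CESXZ→21/4, T→15/4; new cluster CESTXZ
  updated: d(CESTXZ,V)=-3/4
step 6: merge (CESTXZ,V) at d=-3/4; branch lengths CESTXZ→-3/8, V→-3/8; new cluster CESTVXZ
final tree: (((((C:5/16,S:123/16):47/8,(X:13/2,Z:-5/2):71/8):63/8,E:9/4):21/4,T:15/4):-3/8,V:-3/8)
total length: 361/8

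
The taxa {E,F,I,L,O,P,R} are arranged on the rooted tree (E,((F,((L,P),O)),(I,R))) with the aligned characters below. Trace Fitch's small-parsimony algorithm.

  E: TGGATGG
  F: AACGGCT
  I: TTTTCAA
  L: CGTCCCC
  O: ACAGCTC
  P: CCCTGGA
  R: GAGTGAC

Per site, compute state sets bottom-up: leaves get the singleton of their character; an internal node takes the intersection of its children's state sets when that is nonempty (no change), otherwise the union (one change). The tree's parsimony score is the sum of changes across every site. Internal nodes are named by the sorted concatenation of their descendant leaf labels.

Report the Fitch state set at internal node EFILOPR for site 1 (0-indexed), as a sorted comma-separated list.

A,G

[col 0] LP: children L:{C}, P:{C} ∩→ {C}; cost 0
[col 0] LOP: children LP:{C}, O:{A} ∪→ {A,C}; cost 1
[col 0] FLOP: children F:{A}, LOP:{A,C} ∩→ {A}; cost 0
[col 0] IR: children I:{T}, R:{G} ∪→ {G,T}; cost 1
[col 0] FILOPR: children FLOP:{A}, IR:{G,T} ∪→ {A,G,T}; cost 1
[col 0] EFILOPR: children E:{T}, FILOPR:{A,G,T} ∩→ {T}; cost 0
[col 1] LP: children L:{G}, P:{C} ∪→ {C,G}; cost 1
[col 1] LOP: children LP:{C,G}, O:{C} ∩→ {C}; cost 0
[col 1] FLOP: children F:{A}, LOP:{C} ∪→ {A,C}; cost 1
[col 1] IR: children I:{T}, R:{A} ∪→ {A,T}; cost 1
[col 1] FILOPR: children FLOP:{A,C}, IR:{A,T} ∩→ {A}; cost 0
[col 1] EFILOPR: children E:{G}, FILOPR:{A} ∪→ {A,G}; cost 1
[col 2] LP: children L:{T}, P:{C} ∪→ {C,T}; cost 1
[col 2] LOP: children LP:{C,T}, O:{A} ∪→ {A,C,T}; cost 1
[col 2] FLOP: children F:{C}, LOP:{A,C,T} ∩→ {C}; cost 0
[col 2] IR: children I:{T}, R:{G} ∪→ {G,T}; cost 1
[col 2] FILOPR: children FLOP:{C}, IR:{G,T} ∪→ {C,G,T}; cost 1
[col 2] EFILOPR: children E:{G}, FILOPR:{C,G,T} ∩→ {G}; cost 0
[col 3] LP: children L:{C}, P:{T} ∪→ {C,T}; cost 1
[col 3] LOP: children LP:{C,T}, O:{G} ∪→ {C,G,T}; cost 1
[col 3] FLOP: children F:{G}, LOP:{C,G,T} ∩→ {G}; cost 0
[col 3] IR: children I:{T}, R:{T} ∩→ {T}; cost 0
[col 3] FILOPR: children FLOP:{G}, IR:{T} ∪→ {G,T}; cost 1
[col 3] EFILOPR: children E:{A}, FILOPR:{G,T} ∪→ {A,G,T}; cost 1
[col 4] LP: children L:{C}, P:{G} ∪→ {C,G}; cost 1
[col 4] LOP: children LP:{C,G}, O:{C} ∩→ {C}; cost 0
[col 4] FLOP: children F:{G}, LOP:{C} ∪→ {C,G}; cost 1
[col 4] IR: children I:{C}, R:{G} ∪→ {C,G}; cost 1
[col 4] FILOPR: children FLOP:{C,G}, IR:{C,G} ∩→ {C,G}; cost 0
[col 4] EFILOPR: children E:{T}, FILOPR:{C,G} ∪→ {C,G,T}; cost 1
[col 5] LP: children L:{C}, P:{G} ∪→ {C,G}; cost 1
[col 5] LOP: children LP:{C,G}, O:{T} ∪→ {C,G,T}; cost 1
[col 5] FLOP: children F:{C}, LOP:{C,G,T} ∩→ {C}; cost 0
[col 5] IR: children I:{A}, R:{A} ∩→ {A}; cost 0
[col 5] FILOPR: children FLOP:{C}, IR:{A} ∪→ {A,C}; cost 1
[col 5] EFILOPR: children E:{G}, FILOPR:{A,C} ∪→ {A,C,G}; cost 1
[col 6] LP: children L:{C}, P:{A} ∪→ {A,C}; cost 1
[col 6] LOP: children LP:{A,C}, O:{C} ∩→ {C}; cost 0
[col 6] FLOP: children F:{T}, LOP:{C} ∪→ {C,T}; cost 1
[col 6] IR: children I:{A}, R:{C} ∪→ {A,C}; cost 1
[col 6] FILOPR: children FLOP:{C,T}, IR:{A,C} ∩→ {C}; cost 0
[col 6] EFILOPR: children E:{G}, FILOPR:{C} ∪→ {C,G}; cost 1
per-site changes: [3, 4, 4, 4, 4, 4, 4]; total = 27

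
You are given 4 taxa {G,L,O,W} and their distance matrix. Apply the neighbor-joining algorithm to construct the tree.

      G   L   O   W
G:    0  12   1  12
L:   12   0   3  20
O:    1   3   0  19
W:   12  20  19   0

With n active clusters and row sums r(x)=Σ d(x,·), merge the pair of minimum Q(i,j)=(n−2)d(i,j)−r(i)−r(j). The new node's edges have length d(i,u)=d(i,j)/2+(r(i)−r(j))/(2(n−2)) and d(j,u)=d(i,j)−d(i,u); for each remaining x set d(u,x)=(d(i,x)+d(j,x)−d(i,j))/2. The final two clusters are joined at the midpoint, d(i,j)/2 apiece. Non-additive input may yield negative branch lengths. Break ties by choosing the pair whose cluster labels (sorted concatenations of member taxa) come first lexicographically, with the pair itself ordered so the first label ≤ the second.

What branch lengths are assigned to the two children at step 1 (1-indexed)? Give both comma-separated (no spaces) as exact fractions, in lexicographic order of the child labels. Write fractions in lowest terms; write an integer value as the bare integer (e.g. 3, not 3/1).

-1/2,25/2

step 1: merge (G,W) at d=12, Q=-52; branch lengths G→-1/2, W→25/2; new cluster GW
  updated: d(GW,L)=10, d(GW,O)=4
step 2: merge (GW,L) at d=10, Q=-17; branch lengths GW→11/2, L→9/2; new cluster GLW
  updated: d(GLW,O)=-3/2
step 3: merge (GLW,O) at d=-3/2; branch lengths GLW→-3/4, O→-3/4; new cluster GLOW
final tree: (((G:-1/2,W:25/2):11/2,L:9/2):-3/4,O:-3/4)
total length: 41/2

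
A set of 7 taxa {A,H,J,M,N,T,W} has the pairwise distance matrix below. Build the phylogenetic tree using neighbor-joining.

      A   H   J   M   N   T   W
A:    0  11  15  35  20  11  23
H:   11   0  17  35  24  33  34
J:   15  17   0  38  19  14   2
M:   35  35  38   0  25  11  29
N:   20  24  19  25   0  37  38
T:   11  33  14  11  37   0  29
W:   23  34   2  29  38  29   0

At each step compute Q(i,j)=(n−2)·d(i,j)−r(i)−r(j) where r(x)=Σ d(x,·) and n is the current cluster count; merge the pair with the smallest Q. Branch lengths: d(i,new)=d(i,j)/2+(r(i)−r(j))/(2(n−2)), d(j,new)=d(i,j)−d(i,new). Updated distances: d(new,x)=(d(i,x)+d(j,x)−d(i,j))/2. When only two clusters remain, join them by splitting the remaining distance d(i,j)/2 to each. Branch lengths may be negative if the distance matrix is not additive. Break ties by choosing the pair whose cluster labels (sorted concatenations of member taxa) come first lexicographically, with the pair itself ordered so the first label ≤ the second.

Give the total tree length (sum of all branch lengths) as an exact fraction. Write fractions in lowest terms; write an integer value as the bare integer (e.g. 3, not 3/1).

1029/16

step 1: merge (M,T) at d=11, Q=-253; branch lengths M→93/10, T→17/10; new cluster MT
  updated: d(A,MT)=35/2, d(H,MT)=57/2, d(J,MT)=41/2, d(MT,N)=51/2, d(MT,W)=47/2
step 2: merge (J,W) at d=2, Q=-186; branch lengths J→-39/8, W→55/8; new cluster JW
  updated: d(A,JW)=18, d(H,JW)=49/2, d(JW,MT)=21, d(JW,N)=55/2
step 3: merge (A,H) at d=11, Q=-243/2; branch lengths A→23/12, H→109/12; new cluster AH
  updated: d(AH,JW)=63/4, d(AH,MT)=35/2, d(AH,N)=33/2
step 4: merge (AH,N) at d=33/2, Q=-345/4; branch lengths AH→53/16, N→211/16; new cluster AHN
  updated: d(AHN,JW)=107/8, d(AHN,MT)=53/4
step 5: merge (AHN,JW) at d=107/8, Q=-381/8; branch lengths AHN→45/16, JW→169/16; new cluster AHJNW
  updated: d(AHJNW,MT)=167/16
step 6: merge (AHJNW,MT) at d=167/16; branch lengths AHJNW→167/32, MT→167/32; new cluster AHJMNTW
final tree: ((((A:23/12,H:109/12):53/16,N:211/16):45/16,(J:-39/8,W:55/8):169/16):167/32,(M:93/10,T:17/10):167/32)
total length: 1029/16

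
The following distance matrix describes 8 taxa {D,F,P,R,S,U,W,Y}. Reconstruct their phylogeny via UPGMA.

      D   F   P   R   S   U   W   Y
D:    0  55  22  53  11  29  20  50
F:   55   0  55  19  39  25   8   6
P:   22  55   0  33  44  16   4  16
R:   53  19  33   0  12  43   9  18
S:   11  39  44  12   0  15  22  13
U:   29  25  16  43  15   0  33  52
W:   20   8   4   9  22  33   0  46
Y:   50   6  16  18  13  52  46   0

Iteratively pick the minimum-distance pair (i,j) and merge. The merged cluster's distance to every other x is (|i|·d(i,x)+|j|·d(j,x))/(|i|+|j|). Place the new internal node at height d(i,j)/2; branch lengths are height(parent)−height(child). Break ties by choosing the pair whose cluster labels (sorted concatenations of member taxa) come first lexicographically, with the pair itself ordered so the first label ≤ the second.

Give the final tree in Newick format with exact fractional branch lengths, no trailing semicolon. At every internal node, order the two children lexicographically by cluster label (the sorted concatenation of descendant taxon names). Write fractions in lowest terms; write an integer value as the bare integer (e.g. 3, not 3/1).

((((D:11/2,S:11/2):11/2,U:11):25/12,(P:2,W:2):133/12):233/60,((F:3,Y:3):25/4,R:37/4):463/60)

step 1: merge (P,W) at d=4; branch lengths P→2, W→2; new cluster PW
  updated: d(D,PW)=21, d(F,PW)=63/2, d(PW,R)=21, d(PW,S)=33, d(PW,U)=49/2, d(PW,Y)=31
step 2: merge (F,Y) at d=6; branch lengths F→3, Y→3; new cluster FY
  updated: d(D,FY)=105/2, d(FY,PW)=125/4, d(FY,R)=37/2, d(FY,S)=26, d(FY,U)=77/2
step 3: merge (D,S) at d=11; branch lengths D→11/2, S→11/2; new cluster DS
  updated: d(DS,FY)=157/4, d(DS,PW)=27, d(DS,R)=65/2, d(DS,U)=22
step 4: merge (FY,R) at d=37/2; branch lengths FY→25/4, R→37/4; new cluster FRY
  updated: d(DS,FRY)=37, d(FRY,PW)=167/6, d(FRY,U)=40
step 5: merge (DS,U) at d=22; branch lengths DS→11/2, U→11; new cluster DSU
  updated: d(DSU,FRY)=38, d(DSU,PW)=157/6
step 6: merge (DSU,PW) at d=157/6; branch lengths DSU→25/12, PW→133/12; new cluster DPSUW
  updated: d(DPSUW,FRY)=509/15
step 7: merge (DPSUW,FRY) at d=509/15; branch lengths DPSUW→233/60, FRY→463/60; new cluster DFPRSUWY
final tree: ((((D:11/2,S:11/2):11/2,U:11):25/12,(P:2,W:2):133/12):233/60,((F:3,Y:3):25/4,R:37/4):463/60)
total length: 2333/30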